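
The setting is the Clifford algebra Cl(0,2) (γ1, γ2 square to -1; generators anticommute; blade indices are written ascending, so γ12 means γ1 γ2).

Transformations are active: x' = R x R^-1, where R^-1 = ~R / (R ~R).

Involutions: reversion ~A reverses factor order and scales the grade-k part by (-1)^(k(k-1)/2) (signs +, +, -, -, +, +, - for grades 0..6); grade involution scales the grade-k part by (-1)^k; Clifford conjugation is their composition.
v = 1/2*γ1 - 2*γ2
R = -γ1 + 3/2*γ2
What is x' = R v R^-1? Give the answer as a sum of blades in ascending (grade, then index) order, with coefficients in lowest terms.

~R = -γ1 + 3/2*γ2, and R ~R = -13/4, so R^-1 = ~R / (-13/4).
R v = 7/2 + 5/4*γ12
Answer: 43/26*γ1 - 16/13*γ2


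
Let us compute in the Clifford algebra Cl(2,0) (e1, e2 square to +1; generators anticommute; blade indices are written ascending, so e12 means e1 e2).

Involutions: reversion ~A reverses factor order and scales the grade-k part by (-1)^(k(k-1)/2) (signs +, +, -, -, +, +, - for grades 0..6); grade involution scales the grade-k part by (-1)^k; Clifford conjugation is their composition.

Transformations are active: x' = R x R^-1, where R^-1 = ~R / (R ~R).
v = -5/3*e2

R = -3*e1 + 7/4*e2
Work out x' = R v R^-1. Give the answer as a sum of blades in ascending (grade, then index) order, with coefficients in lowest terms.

~R = -3*e1 + 7/4*e2, and R ~R = 193/16, so R^-1 = ~R / (193/16).
R v = -35/12 + 5*e12
Answer: 280/193*e1 + 475/579*e2


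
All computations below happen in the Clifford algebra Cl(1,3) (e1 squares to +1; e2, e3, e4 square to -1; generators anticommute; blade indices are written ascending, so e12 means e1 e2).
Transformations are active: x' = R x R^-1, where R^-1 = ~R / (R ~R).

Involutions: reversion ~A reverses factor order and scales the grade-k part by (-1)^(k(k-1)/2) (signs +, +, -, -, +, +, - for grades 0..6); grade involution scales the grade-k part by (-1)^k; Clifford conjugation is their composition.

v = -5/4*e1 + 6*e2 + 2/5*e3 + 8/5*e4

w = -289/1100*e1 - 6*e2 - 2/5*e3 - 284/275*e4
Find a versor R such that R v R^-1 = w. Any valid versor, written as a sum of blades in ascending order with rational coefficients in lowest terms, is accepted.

The midline construction: v and w both square to -14863/400, so reflecting in their sum -416/275*e1 + 156/275*e4 exchanges them.
Answer: -416/275*e1 + 156/275*e4


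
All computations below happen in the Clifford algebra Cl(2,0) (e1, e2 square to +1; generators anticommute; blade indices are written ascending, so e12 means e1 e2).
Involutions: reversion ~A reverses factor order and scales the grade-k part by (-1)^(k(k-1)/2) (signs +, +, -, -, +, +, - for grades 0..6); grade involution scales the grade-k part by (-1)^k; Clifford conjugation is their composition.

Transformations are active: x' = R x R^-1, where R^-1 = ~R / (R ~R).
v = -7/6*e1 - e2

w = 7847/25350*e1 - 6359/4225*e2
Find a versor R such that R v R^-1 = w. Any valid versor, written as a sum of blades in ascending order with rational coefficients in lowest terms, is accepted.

Construction: equal norms (both 85/36) license R = v + w = -10864/12675*e1 - 10584/4225*e2 — nothing changes along that direction, while (v - w)/2 changes sign, so v maps onto w.
Answer: -10864/12675*e1 - 10584/4225*e2


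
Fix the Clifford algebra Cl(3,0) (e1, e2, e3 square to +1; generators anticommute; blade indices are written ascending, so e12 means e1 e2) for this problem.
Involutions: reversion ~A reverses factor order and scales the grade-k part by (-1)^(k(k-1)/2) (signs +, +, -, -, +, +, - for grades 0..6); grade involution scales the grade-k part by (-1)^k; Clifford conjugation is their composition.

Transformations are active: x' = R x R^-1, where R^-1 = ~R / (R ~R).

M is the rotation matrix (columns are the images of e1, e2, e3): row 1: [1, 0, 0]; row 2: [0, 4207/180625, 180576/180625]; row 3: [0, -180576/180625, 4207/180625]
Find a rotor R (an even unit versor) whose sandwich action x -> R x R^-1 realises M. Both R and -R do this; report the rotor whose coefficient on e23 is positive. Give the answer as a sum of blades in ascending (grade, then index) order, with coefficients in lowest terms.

Method: write R = a + b12*e12 + b13*e13 + b23*e23 with a^2 + b12^2 + b13^2 + b23^2 = 1 (so R^-1 = ~R). Expanding the columns R e_j ~R gives tr M = 4a^2 - 1 and, from the antisymmetric part, M21 - M12 = -4a*b12, M13 - M31 = 4a*b13, M32 - M23 = -4a*b23.
Here tr M = 189039/180625, so a^2 = (1 + tr M)/4 = 92416/180625 and a = ±304/425. Taking a = 304/425: M21 - M12 = 0, M13 - M31 = 0, M32 - M23 = -361152/180625, giving b12 = 0, b13 = 0, b23 = 297/425, i.e. R = 304/425 + 297/425*e23.
Its e23 coefficient is already positive.
Answer: 304/425 + 297/425*e23. Why the constraint matters: R and -R act identically through the sandwich — M has trace 189039/180625 either way — so only the sign condition on e23 picks one of the two preimages.


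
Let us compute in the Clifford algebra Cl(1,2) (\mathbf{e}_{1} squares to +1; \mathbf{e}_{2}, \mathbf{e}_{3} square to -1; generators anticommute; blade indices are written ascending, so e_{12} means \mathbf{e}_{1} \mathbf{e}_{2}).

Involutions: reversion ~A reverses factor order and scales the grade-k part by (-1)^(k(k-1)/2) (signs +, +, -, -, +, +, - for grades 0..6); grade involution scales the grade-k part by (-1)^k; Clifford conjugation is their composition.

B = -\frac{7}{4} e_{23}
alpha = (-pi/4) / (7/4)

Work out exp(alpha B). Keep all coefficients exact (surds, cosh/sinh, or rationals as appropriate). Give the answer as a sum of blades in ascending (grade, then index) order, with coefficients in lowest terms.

B^2 = (-\frac{7}{4})^2*(e_{23})^2 = \frac{49}{16}*(-1) = -\frac{49}{16} (a basis 2-blade squares to minus the product of its generators' squares).
B^2 = -\frac{49}{16} — the series telescopes trigonometrically here: l = \frac{7}{4}, alpha*l = - \frac{\pi}{4}, so exp(alpha B) = cos(- \frac{\pi}{4}) + (sin(- \frac{\pi}{4})/(\frac{7}{4}))*B = \frac{\sqrt{2}}{2} + (- \frac{2 \sqrt{2}}{7})*B.
Answer: \frac{\sqrt{2}}{2} + \frac{\sqrt{2}}{2} e_{23}


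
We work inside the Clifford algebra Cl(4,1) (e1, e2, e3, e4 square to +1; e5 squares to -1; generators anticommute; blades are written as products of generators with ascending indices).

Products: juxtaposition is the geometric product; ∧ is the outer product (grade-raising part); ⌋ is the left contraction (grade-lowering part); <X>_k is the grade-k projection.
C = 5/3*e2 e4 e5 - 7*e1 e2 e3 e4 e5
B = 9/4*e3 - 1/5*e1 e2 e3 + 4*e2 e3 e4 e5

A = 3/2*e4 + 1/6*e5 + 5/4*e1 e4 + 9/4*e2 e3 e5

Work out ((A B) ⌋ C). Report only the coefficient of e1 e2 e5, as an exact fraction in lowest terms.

step 1: -9*e4 - 9/20*e1 e5 - 81/16*e2 e5 - 27/8*e3 e4 - 3/8*e3 e5 - 45/16*e1 e3 e4 + 11/12*e2 e3 e4 + 6*e2 e3 e5 + 3/10*e1 e2 e3 e4 + 151/30*e1 e2 e3 e5
step 2: -6431/240*e4 - 21/10*e5 - 42*e1 e4 - 77/12*e1 e5 - 75/16*e2 e5 - 21/8*e1 e2 e4 - 189/8*e1 e2 e5 + 567/16*e1 e3 e4 - 63/20*e2 e3 e4 - 63*e1 e2 e3 e5
Answer: -189/8


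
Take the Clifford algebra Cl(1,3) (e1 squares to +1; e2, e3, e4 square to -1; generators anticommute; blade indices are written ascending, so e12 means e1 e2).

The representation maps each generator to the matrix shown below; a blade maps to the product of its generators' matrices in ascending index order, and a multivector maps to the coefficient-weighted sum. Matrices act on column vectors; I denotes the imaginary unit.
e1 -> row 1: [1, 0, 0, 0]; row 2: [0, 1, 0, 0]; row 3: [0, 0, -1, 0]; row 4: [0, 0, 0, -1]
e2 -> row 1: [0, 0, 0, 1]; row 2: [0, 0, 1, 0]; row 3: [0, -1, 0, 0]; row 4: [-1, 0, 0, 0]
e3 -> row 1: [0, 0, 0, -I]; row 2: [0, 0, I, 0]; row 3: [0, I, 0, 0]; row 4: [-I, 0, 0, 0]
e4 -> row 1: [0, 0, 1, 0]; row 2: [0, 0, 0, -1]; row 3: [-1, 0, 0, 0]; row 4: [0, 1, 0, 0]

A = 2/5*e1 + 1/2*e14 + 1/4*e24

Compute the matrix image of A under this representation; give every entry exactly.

Bivector images (products of the table entries): rho(e14) = rho(e1)rho(e4) = row 1: [0, 0, 1, 0]; row 2: [0, 0, 0, -1]; row 3: [1, 0, 0, 0]; row 4: [0, -1, 0, 0]; rho(e24) = rho(e2)rho(e4) = row 1: [0, 1, 0, 0]; row 2: [-1, 0, 0, 0]; row 3: [0, 0, 0, 1]; row 4: [0, 0, -1, 0].
M = (2/5)*rho(e1) + (1/2)*rho(e14) + (1/4)*rho(e24), summed entrywise:
Answer: row 1: [2/5, 1/4, 1/2, 0]; row 2: [-1/4, 2/5, 0, -1/2]; row 3: [1/2, 0, -2/5, 1/4]; row 4: [0, -1/2, -1/4, -2/5]


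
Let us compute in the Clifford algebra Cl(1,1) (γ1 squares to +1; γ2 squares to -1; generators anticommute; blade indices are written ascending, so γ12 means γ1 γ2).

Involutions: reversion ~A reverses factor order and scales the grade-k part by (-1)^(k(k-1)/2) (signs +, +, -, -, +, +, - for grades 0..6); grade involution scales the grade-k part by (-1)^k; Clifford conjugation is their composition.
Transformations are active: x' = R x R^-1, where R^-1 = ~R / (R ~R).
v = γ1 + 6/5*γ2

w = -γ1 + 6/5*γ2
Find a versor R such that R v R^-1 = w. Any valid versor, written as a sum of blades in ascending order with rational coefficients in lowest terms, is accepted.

A norm check does it: q(v) = q(w) = -11/25, hence R = v + w = 12/5*γ2 realises the map — parallel part kept, (v - w)/2 negated, v carried to w.
Answer: 12/5*γ2


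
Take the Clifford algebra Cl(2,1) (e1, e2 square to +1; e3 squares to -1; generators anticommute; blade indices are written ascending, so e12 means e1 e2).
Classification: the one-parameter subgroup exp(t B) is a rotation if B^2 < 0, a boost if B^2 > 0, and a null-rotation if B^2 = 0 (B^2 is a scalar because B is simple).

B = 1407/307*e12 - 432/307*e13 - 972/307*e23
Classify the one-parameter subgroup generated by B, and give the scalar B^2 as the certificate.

B^2 term by term: the squares give (1407/307)^2*(e12)^2 + (-432/307)^2*(e13)^2 + (-972/307)^2*(e23)^2 = 1979649/94249*(-1) + 186624/94249*(+1) + 944784/94249*(+1) = -9 (each basis 2-blade squares to minus the product of its generators' squares); cross terms between blades sharing an index anticommute and cancel. So B^2 = -9.
Answer: rotation, certificate B^2 = -9. Check the certificate: B^2 = -9, and that sign is decisive whatever form B takes.


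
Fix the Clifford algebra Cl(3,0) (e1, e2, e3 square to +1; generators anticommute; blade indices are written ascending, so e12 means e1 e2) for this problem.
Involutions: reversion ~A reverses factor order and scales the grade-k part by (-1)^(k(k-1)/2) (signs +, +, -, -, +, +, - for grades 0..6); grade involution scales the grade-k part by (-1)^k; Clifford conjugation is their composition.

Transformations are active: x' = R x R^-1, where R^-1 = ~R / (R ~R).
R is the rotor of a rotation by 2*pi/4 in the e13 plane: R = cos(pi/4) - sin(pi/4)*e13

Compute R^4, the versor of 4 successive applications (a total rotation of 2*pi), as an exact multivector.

Because a rotor carries half the rotation angle, composing 4 copies of this e13-plane rotor multiplies the phase: 4*(pi/4) = pi, hence R^4 = cos(pi) - sin(pi)*e13.
cos(pi) = -1 and sin(pi) = 0, so R^4 = -1. The total rotation 2*pi is 1 full turn, so every vector returns to itself, yet the rotor is -1, on the OTHER sheet of the double cover (an odd number of 2*pi turns).
Answer: -1


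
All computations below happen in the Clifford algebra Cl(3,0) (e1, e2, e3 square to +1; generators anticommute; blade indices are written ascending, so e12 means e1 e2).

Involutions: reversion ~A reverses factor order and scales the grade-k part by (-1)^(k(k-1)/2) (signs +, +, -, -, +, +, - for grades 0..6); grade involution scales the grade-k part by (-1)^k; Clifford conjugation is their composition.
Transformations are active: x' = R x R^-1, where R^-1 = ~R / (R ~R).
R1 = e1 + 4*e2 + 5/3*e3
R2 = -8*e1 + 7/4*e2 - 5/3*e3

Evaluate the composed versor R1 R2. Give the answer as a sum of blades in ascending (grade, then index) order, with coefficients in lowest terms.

Distribute over the terms of R1 (each basis-blade product reordered to ascending indices, repeated generators contracted through their squares):
(e1) R2 = -8 + 7/4*e12 - 5/3*e13
(4*e2) R2 = 7 + 32*e12 - 20/3*e23
(5/3*e3) R2 = -25/9 + 40/3*e13 - 35/12*e23
Summing the partial products and collecting blades:
Answer: -34/9 + 135/4*e12 + 35/3*e13 - 115/12*e23


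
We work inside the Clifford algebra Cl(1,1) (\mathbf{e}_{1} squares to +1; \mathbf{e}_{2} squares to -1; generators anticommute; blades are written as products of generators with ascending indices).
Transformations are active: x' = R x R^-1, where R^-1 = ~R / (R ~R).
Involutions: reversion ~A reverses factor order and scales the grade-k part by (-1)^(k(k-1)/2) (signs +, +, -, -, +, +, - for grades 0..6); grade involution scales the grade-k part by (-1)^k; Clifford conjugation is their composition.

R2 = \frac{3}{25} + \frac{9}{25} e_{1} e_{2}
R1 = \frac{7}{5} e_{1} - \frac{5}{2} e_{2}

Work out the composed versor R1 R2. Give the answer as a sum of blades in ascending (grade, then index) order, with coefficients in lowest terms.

Distribute over the terms of R1 (each basis-blade product reordered to ascending indices, repeated generators contracted through their squares):
(\frac{7}{5} e_{1}) R2 = \frac{21}{125} e_{1} + \frac{63}{125} e_{2}
(-\frac{5}{2} e_{2}) R2 = -\frac{9}{10} e_{1} - \frac{3}{10} e_{2}
Summing the partial products and collecting blades:
Answer: -\frac{183}{250} e_{1} + \frac{51}{250} e_{2}


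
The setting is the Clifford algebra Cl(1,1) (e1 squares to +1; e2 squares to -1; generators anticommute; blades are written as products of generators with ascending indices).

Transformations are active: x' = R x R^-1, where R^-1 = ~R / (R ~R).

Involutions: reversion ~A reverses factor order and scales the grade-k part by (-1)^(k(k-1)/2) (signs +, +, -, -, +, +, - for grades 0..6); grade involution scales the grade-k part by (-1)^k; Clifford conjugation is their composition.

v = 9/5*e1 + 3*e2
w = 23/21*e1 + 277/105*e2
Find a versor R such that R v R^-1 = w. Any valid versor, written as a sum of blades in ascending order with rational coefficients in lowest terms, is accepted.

Here q(v) = q(w) = -144/25; the classical choice R = v + w = 304/105*e1 + 592/105*e2 then realises v -> w under the sandwich.
Answer: 304/105*e1 + 592/105*e2


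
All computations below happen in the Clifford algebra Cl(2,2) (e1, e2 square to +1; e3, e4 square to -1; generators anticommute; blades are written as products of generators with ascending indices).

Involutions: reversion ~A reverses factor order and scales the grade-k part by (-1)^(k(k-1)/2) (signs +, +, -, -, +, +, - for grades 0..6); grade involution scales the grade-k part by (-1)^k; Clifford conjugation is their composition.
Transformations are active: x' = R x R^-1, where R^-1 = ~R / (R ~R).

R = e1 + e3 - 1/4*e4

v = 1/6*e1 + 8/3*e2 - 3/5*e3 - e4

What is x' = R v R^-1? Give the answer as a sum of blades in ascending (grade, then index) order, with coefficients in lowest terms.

~R = e1 + e3 - 1/4*e4, and R ~R = -1/16, so R^-1 = ~R / (-1/16).
R v = 31/60 + 8/3*e1 e2 - 23/30*e1 e3 - 23/24*e1 e4 - 8/3*e2 e3 + 2/3*e2 e4 - 23/20*e3 e4
Answer: -167/10*e1 - 8/3*e2 - 239/15*e3 + 77/15*e4


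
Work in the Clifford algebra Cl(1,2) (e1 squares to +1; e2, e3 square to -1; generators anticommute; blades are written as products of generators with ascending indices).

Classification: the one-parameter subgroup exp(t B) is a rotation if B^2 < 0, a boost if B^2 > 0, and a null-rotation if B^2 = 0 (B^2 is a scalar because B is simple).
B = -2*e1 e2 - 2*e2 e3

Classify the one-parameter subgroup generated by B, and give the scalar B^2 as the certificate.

B^2 term by term: the squares give (-2)^2*(e1 e2)^2 + (-2)^2*(e2 e3)^2 = 4*(+1) + 4*(-1) = 0 (each basis 2-blade squares to minus the product of its generators' squares); cross terms between blades sharing an index anticommute and cancel. So B^2 = 0.
Answer: null-rotation, certificate B^2 = 0. Why this suffices: the scalar 0 survives any versor conjugation, so its sign alone determines the class however B is presented.


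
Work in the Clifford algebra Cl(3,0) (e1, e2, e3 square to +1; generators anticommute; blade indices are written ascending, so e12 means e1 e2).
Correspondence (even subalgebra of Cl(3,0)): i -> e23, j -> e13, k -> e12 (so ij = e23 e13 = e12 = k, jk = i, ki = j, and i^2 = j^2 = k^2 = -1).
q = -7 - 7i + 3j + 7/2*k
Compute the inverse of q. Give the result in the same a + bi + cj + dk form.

In blades: q = -7 + 7/2*e12 + 3*e13 - 7*e23.
With qbar = -7 - 7/2*e12 - 3*e13 + 7*e23 (scalar fixed, mapped units negated), q qbar = 477/4 (the sum of squared coefficients), so q^-1 = qbar / (477/4) = -28/477 - 14/477*e12 - 4/159*e13 + 28/477*e23; translating back:
Answer: -28/477 + 28/477*i - 4/159*j - 14/477*k


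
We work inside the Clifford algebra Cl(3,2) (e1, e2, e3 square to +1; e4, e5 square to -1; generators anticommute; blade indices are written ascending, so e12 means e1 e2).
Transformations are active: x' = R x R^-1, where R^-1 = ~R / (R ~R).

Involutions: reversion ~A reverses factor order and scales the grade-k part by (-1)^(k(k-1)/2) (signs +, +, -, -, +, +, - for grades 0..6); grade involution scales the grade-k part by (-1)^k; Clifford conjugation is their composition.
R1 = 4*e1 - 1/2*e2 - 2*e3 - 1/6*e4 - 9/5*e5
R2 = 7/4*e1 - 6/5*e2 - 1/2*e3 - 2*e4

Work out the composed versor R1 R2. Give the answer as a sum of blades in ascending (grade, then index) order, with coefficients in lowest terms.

Distribute over the terms of R2 (each basis-blade product reordered to ascending indices, repeated generators contracted through their squares):
R1 (7/4*e1) = 7 + 7/8*e12 + 7/2*e13 + 7/24*e14 + 63/20*e15
R1 (-6/5*e2) = 3/5 - 24/5*e12 - 12/5*e23 - 1/5*e24 - 54/25*e25
R1 (-1/2*e3) = 1 - 2*e13 + 1/4*e23 - 1/12*e34 - 9/10*e35
R1 (-2*e4) = -1/3 - 8*e14 + e24 + 4*e34 - 18/5*e45
Summing the partial products and collecting blades:
Answer: 124/15 - 157/40*e12 + 3/2*e13 - 185/24*e14 + 63/20*e15 - 43/20*e23 + 4/5*e24 - 54/25*e25 + 47/12*e34 - 9/10*e35 - 18/5*e45


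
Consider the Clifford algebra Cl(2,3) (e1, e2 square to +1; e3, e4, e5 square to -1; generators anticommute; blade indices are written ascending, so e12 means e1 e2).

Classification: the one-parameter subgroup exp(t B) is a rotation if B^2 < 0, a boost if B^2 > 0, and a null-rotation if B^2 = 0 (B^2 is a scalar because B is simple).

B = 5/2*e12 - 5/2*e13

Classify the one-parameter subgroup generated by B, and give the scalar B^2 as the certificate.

B^2 term by term: the squares give (5/2)^2*(e12)^2 + (-5/2)^2*(e13)^2 = 25/4*(-1) + 25/4*(+1) = 0 (each basis 2-blade squares to minus the product of its generators' squares); cross terms between blades sharing an index anticommute and cancel. So B^2 = 0.
Answer: null-rotation, certificate B^2 = 0. The invariant at work: B^2 = 0 is unchanged by conjugation, hence its sign classifies the subgroup whatever basis B is written in.


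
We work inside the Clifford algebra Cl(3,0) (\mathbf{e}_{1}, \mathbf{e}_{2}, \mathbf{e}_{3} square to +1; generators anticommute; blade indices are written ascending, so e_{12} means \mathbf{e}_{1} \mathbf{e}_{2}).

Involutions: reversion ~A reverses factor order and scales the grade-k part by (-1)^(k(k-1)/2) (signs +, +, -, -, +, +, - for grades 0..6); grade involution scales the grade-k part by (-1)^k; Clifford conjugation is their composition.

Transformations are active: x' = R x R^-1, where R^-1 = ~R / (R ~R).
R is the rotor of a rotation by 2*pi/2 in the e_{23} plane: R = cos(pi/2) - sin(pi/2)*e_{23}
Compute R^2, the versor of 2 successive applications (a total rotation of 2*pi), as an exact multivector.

The rotor phase is half the rotation angle and phases add under composition, so 2 steps in the e_{23} plane accumulate phase 2*(pi/2) = \pi: R^2 = cos(\pi) - sin(\pi)*e_{23}.
cos(\pi) = -1 and sin(\pi) = 0, so R^2 = -1. The total rotation 2*pi is 1 full turn, so every vector returns to itself, yet the rotor is -1, on the OTHER sheet of the double cover (an odd number of 2*pi turns).
Answer: -1


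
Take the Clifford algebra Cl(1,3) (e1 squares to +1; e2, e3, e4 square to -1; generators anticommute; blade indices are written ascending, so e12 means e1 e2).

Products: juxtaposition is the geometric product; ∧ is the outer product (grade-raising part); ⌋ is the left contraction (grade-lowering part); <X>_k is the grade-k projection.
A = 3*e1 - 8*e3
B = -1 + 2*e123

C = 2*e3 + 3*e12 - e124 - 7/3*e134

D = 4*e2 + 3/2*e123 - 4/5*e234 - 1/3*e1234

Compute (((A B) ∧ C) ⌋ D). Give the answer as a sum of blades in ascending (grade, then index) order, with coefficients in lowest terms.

step 1: -3*e1 + 8*e3 + 16*e12 + 6*e23
step 2: -6*e13 + 56*e123 - 8*e1234
step 3: -260/3 + 9*e2 + 56/3*e4 - 2*e24
Answer: -260/3 + 9*e2 + 56/3*e4 - 2*e24


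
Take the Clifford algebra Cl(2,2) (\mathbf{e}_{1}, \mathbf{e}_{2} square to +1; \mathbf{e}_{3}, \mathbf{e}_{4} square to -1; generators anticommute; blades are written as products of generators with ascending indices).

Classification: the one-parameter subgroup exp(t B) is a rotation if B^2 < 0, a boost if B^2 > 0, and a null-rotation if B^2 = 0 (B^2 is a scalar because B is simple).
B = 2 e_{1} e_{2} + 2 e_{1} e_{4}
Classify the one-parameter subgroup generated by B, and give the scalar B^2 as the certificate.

B^2 term by term: the squares give (2)^2*(e_{1} e_{2})^2 + (2)^2*(e_{1} e_{4})^2 = 4*(-1) + 4*(+1) = 0 (each basis 2-blade squares to minus the product of its generators' squares); cross terms between blades sharing an index anticommute and cancel. So B^2 = 0.
Answer: null-rotation, certificate B^2 = 0. One invariant decides it: the square 0 survives every conjugation, and its sign is exactly the classification.


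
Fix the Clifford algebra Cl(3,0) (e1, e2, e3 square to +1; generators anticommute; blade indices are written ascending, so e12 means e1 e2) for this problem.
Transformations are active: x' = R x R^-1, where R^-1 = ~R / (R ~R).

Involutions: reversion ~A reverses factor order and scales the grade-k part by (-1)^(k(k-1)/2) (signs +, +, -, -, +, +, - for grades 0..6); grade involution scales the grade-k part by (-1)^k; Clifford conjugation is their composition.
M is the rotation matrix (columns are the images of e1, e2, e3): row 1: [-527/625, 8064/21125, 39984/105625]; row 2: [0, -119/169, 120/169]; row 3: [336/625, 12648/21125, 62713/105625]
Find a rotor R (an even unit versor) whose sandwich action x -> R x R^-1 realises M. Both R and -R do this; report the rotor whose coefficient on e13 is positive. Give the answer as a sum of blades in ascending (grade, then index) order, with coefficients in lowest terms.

Method: write R = a + b12*e12 + b13*e13 + b23*e23 with a^2 + b12^2 + b13^2 + b23^2 = 1 (so R^-1 = ~R). Expanding the columns R e_j ~R gives tr M = 4a^2 - 1 and, from the antisymmetric part, M21 - M12 = -4a*b12, M13 - M31 = 4a*b13, M32 - M23 = -4a*b23.
Here tr M = -4029/4225, so a^2 = (1 + tr M)/4 = 49/4225 and a = ±7/65. Taking a = 7/65: M21 - M12 = -8064/21125, M13 - M31 = -672/4225, M32 - M23 = -2352/21125, giving b12 = 288/325, b13 = -24/65, b23 = 84/325, i.e. R = 7/65 + 288/325*e12 - 24/65*e13 + 84/325*e23.
Its e13 coefficient is negative, so report the other preimage -R.
Answer: -7/65 - 288/325*e12 + 24/65*e13 - 84/325*e23. Recall the cover is two-to-one: with M of trace -4029/4225, both preimages act alike, and the stated e13 sign chooses the sheet.


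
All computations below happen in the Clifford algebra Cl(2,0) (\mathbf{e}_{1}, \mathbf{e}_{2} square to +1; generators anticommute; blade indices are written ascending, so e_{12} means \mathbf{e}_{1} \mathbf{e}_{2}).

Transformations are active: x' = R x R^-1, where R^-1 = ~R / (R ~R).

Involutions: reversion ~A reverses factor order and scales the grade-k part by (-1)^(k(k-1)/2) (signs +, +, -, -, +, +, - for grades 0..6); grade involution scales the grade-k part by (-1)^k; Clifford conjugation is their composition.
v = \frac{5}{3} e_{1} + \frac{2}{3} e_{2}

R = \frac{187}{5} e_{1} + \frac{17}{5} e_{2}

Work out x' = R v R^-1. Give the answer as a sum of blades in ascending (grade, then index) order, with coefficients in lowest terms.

~R = \frac{187}{5} e_{1} + \frac{17}{5} e_{2}, and R ~R = \frac{35258}{25}, so R^-1 = ~R / (\frac{35258}{25}).
R v = \frac{323}{5} + \frac{289}{15} e_{12}
Answer: \frac{322}{183} e_{1} - \frac{65}{183} e_{2}


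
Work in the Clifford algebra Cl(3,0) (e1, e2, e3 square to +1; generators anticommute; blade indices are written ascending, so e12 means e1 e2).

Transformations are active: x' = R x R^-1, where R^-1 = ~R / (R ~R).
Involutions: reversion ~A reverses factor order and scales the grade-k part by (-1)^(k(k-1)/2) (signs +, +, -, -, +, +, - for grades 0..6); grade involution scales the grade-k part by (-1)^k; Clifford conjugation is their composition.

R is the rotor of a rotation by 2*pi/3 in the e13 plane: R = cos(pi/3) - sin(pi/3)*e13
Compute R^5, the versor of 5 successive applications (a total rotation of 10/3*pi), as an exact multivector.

The rotor phase is half the rotation angle and phases add under composition, so 5 steps in the e13 plane accumulate phase 5*(pi/3) = 5*pi/3: R^5 = cos(5*pi/3) - sin(5*pi/3)*e13.
cos(5*pi/3) = 1/2 and sin(5*pi/3) = -sqrt(3)/2, so R^5 = 1/2 + sqrt(3)/2*e13. The net rotation is 4/3*pi (after discarding 1 full turn, each of which contributes a factor -1 to the rotor); the rotor keeps the half-angle phase exactly.
Answer: 1/2 + sqrt(3)/2*e13


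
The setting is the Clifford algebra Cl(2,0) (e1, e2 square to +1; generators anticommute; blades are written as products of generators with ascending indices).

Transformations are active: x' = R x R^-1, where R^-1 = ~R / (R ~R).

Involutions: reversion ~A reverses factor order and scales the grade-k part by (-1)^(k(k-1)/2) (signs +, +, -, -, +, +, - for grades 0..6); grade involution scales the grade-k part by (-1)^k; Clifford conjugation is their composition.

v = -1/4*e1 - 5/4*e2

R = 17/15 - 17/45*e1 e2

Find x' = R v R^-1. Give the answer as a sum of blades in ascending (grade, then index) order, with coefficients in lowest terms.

~R = 17/15 + 17/45*e1 e2, and R ~R = 578/405, so R^-1 = ~R / (578/405).
R v = 17/90*e1 - 68/45*e2
Answer: 11/20*e1 - 23/20*e2


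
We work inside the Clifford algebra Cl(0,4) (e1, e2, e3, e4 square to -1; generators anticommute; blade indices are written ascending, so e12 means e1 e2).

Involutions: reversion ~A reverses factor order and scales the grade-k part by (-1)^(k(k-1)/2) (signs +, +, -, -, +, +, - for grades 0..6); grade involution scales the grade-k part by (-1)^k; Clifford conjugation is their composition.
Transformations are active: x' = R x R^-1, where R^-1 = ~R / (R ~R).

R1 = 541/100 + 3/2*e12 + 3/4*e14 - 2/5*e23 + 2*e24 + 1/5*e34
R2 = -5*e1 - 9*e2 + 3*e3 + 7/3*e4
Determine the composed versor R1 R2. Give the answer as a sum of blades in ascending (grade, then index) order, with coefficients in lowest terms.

Distribute over the terms of R2 (each basis-blade product reordered to ascending indices, repeated generators contracted through their squares):
R1 (-5*e1) = -541/20*e1 - 15/2*e2 - 15/4*e4 + 2*e123 - 10*e124 - e134
R1 (-9*e2) = 27/2*e1 - 4869/100*e2 + 18/5*e3 - 18*e4 + 27/4*e124 - 9/5*e234
R1 (3*e3) = 6/5*e2 + 1623/100*e3 + 3/5*e4 + 9/2*e123 - 9/4*e134 - 6*e234
R1 (7/3*e4) = -7/4*e1 - 14/3*e2 - 7/15*e3 + 3787/300*e4 + 7/2*e124 - 14/15*e234
Summing the partial products and collecting blades:
Answer: -153/10*e1 - 17897/300*e2 + 5809/300*e3 - 1279/150*e4 + 13/2*e123 + 1/4*e124 - 13/4*e134 - 131/15*e234


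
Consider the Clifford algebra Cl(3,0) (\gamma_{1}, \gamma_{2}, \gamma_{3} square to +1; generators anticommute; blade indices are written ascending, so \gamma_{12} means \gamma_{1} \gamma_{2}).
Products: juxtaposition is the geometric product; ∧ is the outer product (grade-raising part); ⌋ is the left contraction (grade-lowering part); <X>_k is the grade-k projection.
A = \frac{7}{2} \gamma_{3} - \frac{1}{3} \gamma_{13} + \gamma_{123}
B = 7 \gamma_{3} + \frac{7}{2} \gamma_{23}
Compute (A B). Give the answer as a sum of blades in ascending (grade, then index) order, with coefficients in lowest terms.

step 1: \frac{49}{2} - \frac{35}{6} \gamma_{1} - \frac{49}{4} \gamma_{2} + \frac{49}{6} \gamma_{12}
Answer: \frac{49}{2} - \frac{35}{6} \gamma_{1} - \frac{49}{4} \gamma_{2} + \frac{49}{6} \gamma_{12}


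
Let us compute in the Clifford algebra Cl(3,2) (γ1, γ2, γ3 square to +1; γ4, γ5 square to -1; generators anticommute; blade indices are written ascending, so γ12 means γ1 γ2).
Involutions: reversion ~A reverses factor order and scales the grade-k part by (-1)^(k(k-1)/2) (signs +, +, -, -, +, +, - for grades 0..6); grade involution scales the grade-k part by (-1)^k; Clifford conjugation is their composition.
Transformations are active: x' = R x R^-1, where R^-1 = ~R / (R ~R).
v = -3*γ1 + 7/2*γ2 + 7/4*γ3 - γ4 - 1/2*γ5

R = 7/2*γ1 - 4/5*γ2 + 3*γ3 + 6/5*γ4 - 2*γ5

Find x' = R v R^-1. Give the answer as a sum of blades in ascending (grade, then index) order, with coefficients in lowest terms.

~R = 7/2*γ1 - 4/5*γ2 + 3*γ3 + 6/5*γ4 - 2*γ5, and R ~R = 329/20, so R^-1 = ~R / (329/20).
R v = -157/20 + 197/20*γ12 + 121/8*γ13 + 1/10*γ14 - 31/4*γ15 - 119/10*γ23 - 17/5*γ24 + 37/5*γ25 - 51/10*γ34 + 2*γ35 - 13/5*γ45
Answer: -16/47*γ1 - 9003/3290*γ2 - 6071/1316*γ3 - 239/1645*γ4 + 1585/658*γ5


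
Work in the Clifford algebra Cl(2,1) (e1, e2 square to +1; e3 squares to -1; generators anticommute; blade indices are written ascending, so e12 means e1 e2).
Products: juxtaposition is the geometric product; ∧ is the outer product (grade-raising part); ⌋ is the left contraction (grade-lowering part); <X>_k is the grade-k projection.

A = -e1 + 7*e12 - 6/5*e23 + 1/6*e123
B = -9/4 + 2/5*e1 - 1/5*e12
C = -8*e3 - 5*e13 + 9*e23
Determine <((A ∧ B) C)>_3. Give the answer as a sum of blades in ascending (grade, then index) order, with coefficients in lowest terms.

step 1: 9/4*e1 - 63/4*e12 + 27/10*e23 - 171/200*e123
step 2: 243/10 - 1539/200*e1 + 693/40*e2 - 45/4*e3 + 333/50*e12 - 639/4*e13 - 315/4*e23 + 585/4*e123
step 3: 585/4*e123
Answer: 585/4*e123


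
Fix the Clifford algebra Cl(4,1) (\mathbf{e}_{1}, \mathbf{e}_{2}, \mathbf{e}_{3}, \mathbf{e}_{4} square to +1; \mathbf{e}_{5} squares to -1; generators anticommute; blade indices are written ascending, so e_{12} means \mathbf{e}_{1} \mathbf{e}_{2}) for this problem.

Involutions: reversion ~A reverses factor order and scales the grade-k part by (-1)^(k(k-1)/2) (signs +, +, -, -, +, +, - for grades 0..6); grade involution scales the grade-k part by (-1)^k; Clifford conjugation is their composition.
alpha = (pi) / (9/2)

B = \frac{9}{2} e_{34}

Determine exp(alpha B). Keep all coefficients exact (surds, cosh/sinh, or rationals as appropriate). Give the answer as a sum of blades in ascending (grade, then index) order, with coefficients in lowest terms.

B^2 = (\frac{9}{2})^2*(e_{34})^2 = \frac{81}{4}*(-1) = -\frac{81}{4} (a basis 2-blade squares to minus the product of its generators' squares).
B^2 = -\frac{81}{4} — circular case — the even/odd split gives cos and sin: l = \frac{9}{2}, alpha*l = \pi, so exp(alpha B) = cos(\pi) + (sin(\pi)/(\frac{9}{2}))*B = -1 + (0)*B.
Answer: -1


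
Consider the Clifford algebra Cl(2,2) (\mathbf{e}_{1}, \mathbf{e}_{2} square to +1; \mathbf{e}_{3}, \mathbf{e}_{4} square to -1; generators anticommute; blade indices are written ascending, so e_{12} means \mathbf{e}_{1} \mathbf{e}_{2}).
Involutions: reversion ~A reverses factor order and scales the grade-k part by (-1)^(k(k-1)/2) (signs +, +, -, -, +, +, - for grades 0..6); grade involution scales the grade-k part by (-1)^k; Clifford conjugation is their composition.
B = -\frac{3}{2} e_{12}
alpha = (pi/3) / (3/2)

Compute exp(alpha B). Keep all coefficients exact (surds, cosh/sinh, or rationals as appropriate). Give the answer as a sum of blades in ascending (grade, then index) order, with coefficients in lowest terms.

B^2 = (-\frac{3}{2})^2*(e_{12})^2 = \frac{9}{4}*(-1) = -\frac{9}{4} (a basis 2-blade squares to minus the product of its generators' squares).
B^2 = -\frac{9}{4} — the series telescopes trigonometrically here: l = \frac{3}{2}, alpha*l = \frac{\pi}{3}, so exp(alpha B) = cos(\frac{\pi}{3}) + (sin(\frac{\pi}{3})/(\frac{3}{2}))*B = \frac{1}{2} + (\frac{\sqrt{3}}{3})*B.
Answer: \frac{1}{2} - \frac{\sqrt{3}}{2} e_{12}


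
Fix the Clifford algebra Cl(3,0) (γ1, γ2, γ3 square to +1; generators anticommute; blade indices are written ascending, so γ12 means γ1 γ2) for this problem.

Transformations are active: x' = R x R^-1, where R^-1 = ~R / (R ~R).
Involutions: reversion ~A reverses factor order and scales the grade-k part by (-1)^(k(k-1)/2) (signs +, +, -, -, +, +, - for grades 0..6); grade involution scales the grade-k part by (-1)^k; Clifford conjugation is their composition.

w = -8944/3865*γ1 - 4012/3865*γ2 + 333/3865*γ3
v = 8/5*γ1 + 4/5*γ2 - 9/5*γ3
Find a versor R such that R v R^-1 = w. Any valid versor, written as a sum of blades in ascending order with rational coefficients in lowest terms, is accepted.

Why this works: both vectors square to 161/25, so q(v) = q(w) and R = v + w = -552/773*γ1 - 184/773*γ2 - 6624/3865*γ3 carries v to w — its own direction survives, the complement (v - w)/2 flips.
Answer: -552/773*γ1 - 184/773*γ2 - 6624/3865*γ3


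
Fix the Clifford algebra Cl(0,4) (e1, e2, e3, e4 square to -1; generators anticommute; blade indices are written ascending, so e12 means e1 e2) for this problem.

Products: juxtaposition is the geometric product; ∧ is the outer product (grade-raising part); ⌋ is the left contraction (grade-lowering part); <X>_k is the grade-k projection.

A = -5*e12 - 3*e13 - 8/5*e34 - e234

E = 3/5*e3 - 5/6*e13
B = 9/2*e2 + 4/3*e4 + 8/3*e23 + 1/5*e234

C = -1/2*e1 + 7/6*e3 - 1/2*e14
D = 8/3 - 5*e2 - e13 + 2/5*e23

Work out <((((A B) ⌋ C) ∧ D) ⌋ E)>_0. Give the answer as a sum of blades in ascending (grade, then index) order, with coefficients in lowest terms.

step 1: -1/5 + 45/2*e1 + 8/25*e2 + 32/15*e3 + 8/3*e4 - 8*e12 + 40/3*e13 + 4/3*e23 - 64/15*e24 + 9/2*e34 + 27/2*e123 - 109/15*e124 - 3*e134 - 36/5*e234
step 2: 1577/180 - 37/30*e1 - 7/30*e3 + 45/4*e4 + 1/10*e14
step 3: 3154/135 - 148/45*e1 - 1577/36*e2 - 28/45*e3 + 30*e4 + 37/6*e12 - 1577/180*e13 + 4/15*e14 + 526/225*e23 + 225/4*e24 - 37/75*e123 + 1/2*e124 - 45/4*e134 + 9/2*e234 + 1/25*e1234
step 4: -37409/5400 + 14/27*e1 + 7612/675*e3 - 1577/81*e13
step 5: -37409/5400
Answer: -37409/5400


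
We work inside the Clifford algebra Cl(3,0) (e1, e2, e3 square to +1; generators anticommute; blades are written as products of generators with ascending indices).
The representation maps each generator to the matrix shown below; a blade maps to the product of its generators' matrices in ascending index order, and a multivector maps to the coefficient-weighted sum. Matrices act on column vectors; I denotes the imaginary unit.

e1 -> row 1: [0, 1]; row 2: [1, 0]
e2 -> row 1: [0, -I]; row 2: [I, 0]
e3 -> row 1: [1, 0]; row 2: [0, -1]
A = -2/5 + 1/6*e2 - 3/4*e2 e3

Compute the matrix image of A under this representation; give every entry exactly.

Bivector images (products of the table entries): rho(e2 e3) = rho(e2)rho(e3) = row 1: [0, I]; row 2: [I, 0].
M = (-2/5)*1 + (1/6)*rho(e2) + (-3/4)*rho(e2 e3), summed entrywise (1 is the identity matrix):
Answer: row 1: [-2/5, -11*I/12]; row 2: [-7*I/12, -2/5]


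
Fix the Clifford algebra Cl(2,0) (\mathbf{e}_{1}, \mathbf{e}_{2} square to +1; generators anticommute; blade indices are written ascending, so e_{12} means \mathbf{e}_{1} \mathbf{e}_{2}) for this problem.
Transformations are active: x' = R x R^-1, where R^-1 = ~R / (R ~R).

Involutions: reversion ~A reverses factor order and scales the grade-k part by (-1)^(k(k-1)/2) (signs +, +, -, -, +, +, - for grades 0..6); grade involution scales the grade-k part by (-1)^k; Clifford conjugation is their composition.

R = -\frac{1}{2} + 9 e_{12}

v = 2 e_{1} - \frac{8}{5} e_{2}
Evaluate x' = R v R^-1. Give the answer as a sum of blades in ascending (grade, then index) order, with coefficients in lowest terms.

~R = -\frac{1}{2} - 9 e_{12}, and R ~R = \frac{325}{4}, so R^-1 = ~R / (\frac{325}{4}).
R v = -\frac{77}{5} e_{1} - \frac{86}{5} e_{2}
Answer: -\frac{2942}{1625} e_{1} + \frac{2944}{1625} e_{2}


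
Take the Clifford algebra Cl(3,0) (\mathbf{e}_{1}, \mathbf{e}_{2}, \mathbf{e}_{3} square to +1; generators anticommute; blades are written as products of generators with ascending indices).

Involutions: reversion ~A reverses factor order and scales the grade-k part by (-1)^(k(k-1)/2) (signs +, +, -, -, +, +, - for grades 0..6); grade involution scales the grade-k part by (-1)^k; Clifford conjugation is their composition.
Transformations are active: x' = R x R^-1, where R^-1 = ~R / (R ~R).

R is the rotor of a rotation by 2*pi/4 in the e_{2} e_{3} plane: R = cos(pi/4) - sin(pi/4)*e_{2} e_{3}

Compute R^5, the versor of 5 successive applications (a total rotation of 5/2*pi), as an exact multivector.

Because a rotor carries half the rotation angle, composing 5 copies of this e_{2} e_{3}-plane rotor multiplies the phase: 5*(pi/4) = \frac{5 \pi}{4}, hence R^5 = cos(\frac{5 \pi}{4}) - sin(\frac{5 \pi}{4})*e_{2} e_{3}.
cos(\frac{5 \pi}{4}) = - \frac{\sqrt{2}}{2} and sin(\frac{5 \pi}{4}) = - \frac{\sqrt{2}}{2}, so R^5 = - \frac{\sqrt{2}}{2} + \frac{\sqrt{2}}{2} e_{2} e_{3}. The net rotation is 1/2*pi (after discarding 1 full turn, each of which contributes a factor -1 to the rotor); the rotor keeps the half-angle phase exactly.
Answer: - \frac{\sqrt{2}}{2} + \frac{\sqrt{2}}{2} e_{2} e_{3}


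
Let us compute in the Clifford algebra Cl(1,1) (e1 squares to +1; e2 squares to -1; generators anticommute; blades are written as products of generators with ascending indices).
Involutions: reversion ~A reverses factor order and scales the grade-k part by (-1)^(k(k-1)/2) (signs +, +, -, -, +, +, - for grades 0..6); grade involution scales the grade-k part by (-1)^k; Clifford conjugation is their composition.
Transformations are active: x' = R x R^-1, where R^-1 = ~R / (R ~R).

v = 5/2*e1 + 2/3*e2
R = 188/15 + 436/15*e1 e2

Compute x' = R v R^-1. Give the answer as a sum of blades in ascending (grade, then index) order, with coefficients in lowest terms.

~R = 188/15 - 436/15*e1 e2, and R ~R = -51584/75, so R^-1 = ~R / (-51584/75).
R v = 538/45*e1 - 2894/45*e2
Answer: -85183/29016*e1 + 48665/29016*e2


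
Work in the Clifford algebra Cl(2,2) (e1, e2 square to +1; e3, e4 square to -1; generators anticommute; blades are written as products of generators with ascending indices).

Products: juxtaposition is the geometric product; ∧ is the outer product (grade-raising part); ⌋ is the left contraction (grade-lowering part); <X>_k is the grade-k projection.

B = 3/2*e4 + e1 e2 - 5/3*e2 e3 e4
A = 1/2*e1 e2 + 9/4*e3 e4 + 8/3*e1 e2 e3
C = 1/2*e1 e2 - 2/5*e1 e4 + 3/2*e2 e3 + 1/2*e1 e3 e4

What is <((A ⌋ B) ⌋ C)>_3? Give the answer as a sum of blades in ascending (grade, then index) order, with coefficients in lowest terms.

step 1: -1/2 + 15/4*e2
step 2: -15/8*e1 + 45/8*e3 - 1/4*e1 e2 + 1/5*e1 e4 - 3/4*e2 e3 - 1/4*e1 e3 e4
step 3: -1/4*e1 e3 e4
Answer: -1/4*e1 e3 e4


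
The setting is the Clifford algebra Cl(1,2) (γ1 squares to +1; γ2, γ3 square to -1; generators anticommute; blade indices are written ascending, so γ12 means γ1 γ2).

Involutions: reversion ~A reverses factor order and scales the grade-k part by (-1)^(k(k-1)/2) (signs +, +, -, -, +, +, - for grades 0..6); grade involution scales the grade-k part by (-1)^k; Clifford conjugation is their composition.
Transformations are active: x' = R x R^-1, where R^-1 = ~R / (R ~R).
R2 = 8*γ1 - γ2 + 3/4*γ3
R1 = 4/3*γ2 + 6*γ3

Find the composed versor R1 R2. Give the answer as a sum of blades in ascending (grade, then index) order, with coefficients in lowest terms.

Distribute over the terms of R1 (each basis-blade product reordered to ascending indices, repeated generators contracted through their squares):
(4/3*γ2) R2 = 4/3 - 32/3*γ12 + γ23
(6*γ3) R2 = -9/2 - 48*γ13 + 6*γ23
Summing the partial products and collecting blades:
Answer: -19/6 - 32/3*γ12 - 48*γ13 + 7*γ23


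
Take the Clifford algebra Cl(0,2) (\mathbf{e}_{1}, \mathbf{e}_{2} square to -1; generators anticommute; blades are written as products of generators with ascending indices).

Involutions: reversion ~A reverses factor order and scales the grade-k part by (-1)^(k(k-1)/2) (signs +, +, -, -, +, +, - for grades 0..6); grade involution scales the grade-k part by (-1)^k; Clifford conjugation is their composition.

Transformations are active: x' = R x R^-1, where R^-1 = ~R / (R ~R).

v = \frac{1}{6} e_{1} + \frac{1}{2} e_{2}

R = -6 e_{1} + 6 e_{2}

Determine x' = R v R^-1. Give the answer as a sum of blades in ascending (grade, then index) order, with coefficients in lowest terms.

~R = -6 e_{1} + 6 e_{2}, and R ~R = -72, so R^-1 = ~R / (-72).
R v = -2 - 4 e_{1} e_{2}
Answer: -\frac{1}{2} e_{1} - \frac{1}{6} e_{2}
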